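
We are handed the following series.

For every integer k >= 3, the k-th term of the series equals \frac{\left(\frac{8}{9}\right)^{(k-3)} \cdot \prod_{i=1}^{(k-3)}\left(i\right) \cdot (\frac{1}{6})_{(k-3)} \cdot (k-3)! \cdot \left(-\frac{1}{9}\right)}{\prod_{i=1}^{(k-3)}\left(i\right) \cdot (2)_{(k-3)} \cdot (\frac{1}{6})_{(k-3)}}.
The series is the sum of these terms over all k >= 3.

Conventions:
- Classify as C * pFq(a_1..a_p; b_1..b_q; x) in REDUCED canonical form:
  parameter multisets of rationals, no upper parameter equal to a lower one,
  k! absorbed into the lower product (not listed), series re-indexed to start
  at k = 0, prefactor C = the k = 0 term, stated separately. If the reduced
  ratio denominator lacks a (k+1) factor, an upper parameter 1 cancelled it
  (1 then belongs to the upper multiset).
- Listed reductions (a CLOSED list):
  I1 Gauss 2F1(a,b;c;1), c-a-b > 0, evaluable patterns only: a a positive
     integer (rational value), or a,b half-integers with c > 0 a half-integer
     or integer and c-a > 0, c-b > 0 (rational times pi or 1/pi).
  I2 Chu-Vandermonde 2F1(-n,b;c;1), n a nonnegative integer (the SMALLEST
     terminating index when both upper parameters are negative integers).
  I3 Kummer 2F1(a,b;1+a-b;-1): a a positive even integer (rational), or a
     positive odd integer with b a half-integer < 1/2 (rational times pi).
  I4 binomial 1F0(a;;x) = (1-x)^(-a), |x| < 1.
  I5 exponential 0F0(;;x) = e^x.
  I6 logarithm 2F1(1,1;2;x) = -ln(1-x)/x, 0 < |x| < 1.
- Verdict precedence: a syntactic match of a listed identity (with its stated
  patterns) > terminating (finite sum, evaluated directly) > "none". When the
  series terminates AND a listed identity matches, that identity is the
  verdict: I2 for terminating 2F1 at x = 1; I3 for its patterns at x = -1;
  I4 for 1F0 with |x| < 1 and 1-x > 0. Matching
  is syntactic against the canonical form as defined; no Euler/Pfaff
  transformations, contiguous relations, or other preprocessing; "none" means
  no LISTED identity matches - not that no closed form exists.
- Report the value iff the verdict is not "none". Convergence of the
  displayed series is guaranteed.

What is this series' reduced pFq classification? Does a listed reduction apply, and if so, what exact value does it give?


The series (x = \frac{8}{9}) is 2F1: upper {1, 1}, lower {2}, prefactor -\frac{1}{9}. Verdict (x = \frac{8}{9}): the I6 logarithm reduction applies (the logarithm: parameters (1,1;2), x = \frac{8}{9}). Value: \frac{1}{8} \cdot \ln\left(\frac{1}{9}\right).

Key observation: t_0 being -\frac{1}{9}, the running product (C = -1/9, x = 8/9) telescopes to a rising factorial.
Ratio: r(k) = \frac{8}{9} * (k+1) (k+1) / [(k+2) (k+1)] - poly over poly, x = \frac{8}{9} from leading terms; C = -\frac{1}{9} at k = 0.


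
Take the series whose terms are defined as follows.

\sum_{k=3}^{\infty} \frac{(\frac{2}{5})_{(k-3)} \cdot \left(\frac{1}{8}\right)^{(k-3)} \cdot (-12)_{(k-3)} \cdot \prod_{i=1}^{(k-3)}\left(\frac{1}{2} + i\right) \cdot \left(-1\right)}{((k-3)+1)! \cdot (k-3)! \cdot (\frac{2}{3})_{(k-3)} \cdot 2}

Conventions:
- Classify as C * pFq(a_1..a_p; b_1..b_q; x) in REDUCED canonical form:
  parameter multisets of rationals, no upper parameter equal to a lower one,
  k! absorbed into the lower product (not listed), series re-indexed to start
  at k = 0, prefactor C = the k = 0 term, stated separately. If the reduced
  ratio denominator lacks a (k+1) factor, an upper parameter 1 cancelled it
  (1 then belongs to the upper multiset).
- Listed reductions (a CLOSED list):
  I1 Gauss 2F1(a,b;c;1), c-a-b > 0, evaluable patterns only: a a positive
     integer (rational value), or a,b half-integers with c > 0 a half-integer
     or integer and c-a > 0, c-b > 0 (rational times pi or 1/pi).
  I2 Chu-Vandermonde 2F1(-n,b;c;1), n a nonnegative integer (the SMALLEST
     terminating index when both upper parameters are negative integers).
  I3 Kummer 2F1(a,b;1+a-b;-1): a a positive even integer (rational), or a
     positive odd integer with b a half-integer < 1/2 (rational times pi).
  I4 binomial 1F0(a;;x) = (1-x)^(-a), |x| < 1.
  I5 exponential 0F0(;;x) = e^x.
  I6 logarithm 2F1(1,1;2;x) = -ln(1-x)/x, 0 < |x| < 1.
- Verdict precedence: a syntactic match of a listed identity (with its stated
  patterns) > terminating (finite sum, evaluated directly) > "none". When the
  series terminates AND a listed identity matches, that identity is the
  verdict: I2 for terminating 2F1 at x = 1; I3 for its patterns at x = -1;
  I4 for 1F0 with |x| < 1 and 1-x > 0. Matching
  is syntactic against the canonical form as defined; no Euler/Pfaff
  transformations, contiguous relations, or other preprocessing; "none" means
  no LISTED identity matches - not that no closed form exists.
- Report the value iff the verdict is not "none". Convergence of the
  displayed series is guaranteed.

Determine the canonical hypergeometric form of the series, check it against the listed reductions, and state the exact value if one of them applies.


Classification (C = -\frac{1}{2}): 3F2 with upper {-12, \frac{2}{5}, \frac{3}{2}}, lower {\frac{2}{3}, 2}, argument x = \frac{1}{8}. Verdict: terminating (-12 upstairs). 13 nonzero terms in all; added directly. Exact value: -\frac{264932764445949949605903382123}{938719047330037760000000000000}.

Key observation: t_0 = -\frac{1}{2} here, and the constant factors (prefactor -1/2) combine into one prefactor.
Consecutive-term ratio: r(k) = \frac{1}{8} * (k-12) (k+\frac{2}{5}) (k+\frac{3}{2}) / [(k+\frac{2}{3}) (k+2) (k+1)] ; factor over Q: parameters, x = \frac{1}{8}, and C = -\frac{1}{2}.


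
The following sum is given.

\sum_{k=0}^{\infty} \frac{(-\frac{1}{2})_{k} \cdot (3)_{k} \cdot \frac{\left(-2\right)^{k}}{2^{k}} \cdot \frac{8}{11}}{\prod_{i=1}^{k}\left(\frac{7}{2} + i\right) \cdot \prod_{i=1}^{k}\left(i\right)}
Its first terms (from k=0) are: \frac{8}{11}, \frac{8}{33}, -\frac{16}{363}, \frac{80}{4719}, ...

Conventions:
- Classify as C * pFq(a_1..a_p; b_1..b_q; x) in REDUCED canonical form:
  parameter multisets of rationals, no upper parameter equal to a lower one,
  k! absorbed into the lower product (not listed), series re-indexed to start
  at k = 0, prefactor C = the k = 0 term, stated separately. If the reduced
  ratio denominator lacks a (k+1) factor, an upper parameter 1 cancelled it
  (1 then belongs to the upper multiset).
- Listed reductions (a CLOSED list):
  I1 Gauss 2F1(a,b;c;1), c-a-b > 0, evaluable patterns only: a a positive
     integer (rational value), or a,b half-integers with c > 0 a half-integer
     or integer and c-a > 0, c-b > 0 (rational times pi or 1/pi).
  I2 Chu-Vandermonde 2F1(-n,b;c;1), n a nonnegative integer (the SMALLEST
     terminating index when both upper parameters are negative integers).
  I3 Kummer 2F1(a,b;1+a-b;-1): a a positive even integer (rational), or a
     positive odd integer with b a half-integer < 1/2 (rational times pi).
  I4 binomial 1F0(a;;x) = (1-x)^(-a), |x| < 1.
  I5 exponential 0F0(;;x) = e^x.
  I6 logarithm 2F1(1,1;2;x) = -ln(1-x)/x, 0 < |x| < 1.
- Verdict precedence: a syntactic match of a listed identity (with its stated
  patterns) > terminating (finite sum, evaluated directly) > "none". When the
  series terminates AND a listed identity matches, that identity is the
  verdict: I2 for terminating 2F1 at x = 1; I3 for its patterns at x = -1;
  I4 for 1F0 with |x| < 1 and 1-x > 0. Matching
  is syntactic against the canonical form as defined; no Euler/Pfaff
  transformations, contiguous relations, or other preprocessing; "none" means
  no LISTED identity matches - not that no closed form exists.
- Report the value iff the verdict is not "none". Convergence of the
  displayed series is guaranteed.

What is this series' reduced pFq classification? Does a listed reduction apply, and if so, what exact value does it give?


First insight: from the first term \frac{8}{11}: the two k-th powers (C = 8/11, x = -1) combine into one argument.
Step ratio: r(k) = -1 * (k-\frac{1}{2}) (k+3) / [(k+\frac{9}{2}) (k+1)] - rational in k, leading ratio -1; with t_0 = \frac{8}{11}, classification follows.

This is \frac{8}{11} * 2F1(-\frac{1}{2}, 3; \frac{9}{2}; -1) in reduced canonical form. Verdict at x = -1: Kummer (I3) matches (x = -1; c = \frac{9}{2} equals 1+a-b for upper {-\frac{1}{2}, 3}: listed pattern). Sum: \frac{105}{352} \cdot \pi.


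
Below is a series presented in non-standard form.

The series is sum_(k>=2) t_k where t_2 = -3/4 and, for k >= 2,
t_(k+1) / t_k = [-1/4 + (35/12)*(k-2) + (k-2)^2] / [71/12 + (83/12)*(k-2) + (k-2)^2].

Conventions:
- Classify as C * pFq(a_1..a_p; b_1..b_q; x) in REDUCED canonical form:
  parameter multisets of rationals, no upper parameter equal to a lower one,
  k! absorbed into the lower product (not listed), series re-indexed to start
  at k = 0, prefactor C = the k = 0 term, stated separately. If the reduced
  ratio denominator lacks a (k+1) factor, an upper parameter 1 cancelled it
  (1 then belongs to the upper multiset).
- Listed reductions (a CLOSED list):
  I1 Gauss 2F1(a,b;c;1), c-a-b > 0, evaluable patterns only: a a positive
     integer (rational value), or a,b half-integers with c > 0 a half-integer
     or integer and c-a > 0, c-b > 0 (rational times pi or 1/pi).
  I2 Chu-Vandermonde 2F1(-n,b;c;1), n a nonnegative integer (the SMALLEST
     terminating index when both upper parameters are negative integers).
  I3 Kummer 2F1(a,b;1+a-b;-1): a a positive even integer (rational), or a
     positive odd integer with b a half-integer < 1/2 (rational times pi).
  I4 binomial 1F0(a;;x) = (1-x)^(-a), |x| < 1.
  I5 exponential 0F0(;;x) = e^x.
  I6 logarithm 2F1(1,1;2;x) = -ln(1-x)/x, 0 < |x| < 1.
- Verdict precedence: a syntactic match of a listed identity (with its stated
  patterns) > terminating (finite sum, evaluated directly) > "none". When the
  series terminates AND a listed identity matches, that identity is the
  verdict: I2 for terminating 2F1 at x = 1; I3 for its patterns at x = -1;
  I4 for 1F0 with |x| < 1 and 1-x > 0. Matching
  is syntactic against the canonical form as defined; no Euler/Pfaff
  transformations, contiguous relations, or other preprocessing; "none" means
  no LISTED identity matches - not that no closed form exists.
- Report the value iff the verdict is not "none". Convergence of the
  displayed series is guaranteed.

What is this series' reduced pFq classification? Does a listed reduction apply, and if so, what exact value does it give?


Structural cue: x = 1 and roots of the ratio polynomials (prefactor -3/4) are the negated parameters.
Consecutive-term ratio: r(k) = 1 * (k-1/12) (k+3) / [(k+71/12) (k+1)] ; factor over Q: parameters, x = 1, and C = -3/4.

Classification (C = -3/4): 2F1 with upper {-1/12, 3}, lower {71/12}, argument x = 1. Verdict (x = 1): the Gauss summation I1 applies (x = 1: the Gamma ratio telescopes since c-a-b = 3 > 0 and a = 3 in Z>0). Hence: -19411/27648.


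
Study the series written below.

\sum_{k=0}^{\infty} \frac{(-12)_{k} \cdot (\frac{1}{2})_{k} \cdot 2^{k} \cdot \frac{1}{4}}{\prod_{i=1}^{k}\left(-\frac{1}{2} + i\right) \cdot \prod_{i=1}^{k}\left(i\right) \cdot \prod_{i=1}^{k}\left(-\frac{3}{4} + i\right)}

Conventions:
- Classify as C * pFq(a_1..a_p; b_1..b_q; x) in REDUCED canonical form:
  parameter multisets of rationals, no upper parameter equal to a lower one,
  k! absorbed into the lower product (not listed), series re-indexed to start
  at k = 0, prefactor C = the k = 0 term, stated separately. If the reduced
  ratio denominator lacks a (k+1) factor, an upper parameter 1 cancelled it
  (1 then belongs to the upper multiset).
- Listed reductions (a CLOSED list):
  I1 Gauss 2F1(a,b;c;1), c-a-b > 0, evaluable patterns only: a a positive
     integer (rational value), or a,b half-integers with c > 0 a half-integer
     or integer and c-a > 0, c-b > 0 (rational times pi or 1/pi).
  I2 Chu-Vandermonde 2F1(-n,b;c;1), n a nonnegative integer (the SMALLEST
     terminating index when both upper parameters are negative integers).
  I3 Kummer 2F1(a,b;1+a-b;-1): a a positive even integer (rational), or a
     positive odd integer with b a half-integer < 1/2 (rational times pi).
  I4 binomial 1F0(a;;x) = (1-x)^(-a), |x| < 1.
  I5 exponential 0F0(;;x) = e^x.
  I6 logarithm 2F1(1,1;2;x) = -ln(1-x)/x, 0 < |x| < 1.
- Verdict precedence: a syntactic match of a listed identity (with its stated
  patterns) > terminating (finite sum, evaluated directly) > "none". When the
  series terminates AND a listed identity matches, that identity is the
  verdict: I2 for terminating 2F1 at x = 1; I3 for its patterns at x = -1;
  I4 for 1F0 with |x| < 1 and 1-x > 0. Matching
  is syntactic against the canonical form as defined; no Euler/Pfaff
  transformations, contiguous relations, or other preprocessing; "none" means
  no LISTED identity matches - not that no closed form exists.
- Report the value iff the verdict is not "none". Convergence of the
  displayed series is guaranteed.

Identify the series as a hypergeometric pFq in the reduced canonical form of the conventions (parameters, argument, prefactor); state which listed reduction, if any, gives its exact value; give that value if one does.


At argument 2: a 1F1 with upper {-12}, lower {\frac{1}{4}}, scaled by C = \frac{1}{4}. Verdict: terminating at k = 12: the factor (-12)_k kills every later term; summing the 13 survivors is exact. Its exact value is -\frac{158531611718243}{104952010432500}.

Structural cue: t_0 being \frac{1}{4}, the lower running product (C = 1/4, x = 2) is a rising factorial.
Consecutive-term ratio: r(k) = 2 * (k-12) / [(k+\frac{1}{4}) (k+1)] ; factor over Q: parameters, x = 2, and C = \frac{1}{4}.


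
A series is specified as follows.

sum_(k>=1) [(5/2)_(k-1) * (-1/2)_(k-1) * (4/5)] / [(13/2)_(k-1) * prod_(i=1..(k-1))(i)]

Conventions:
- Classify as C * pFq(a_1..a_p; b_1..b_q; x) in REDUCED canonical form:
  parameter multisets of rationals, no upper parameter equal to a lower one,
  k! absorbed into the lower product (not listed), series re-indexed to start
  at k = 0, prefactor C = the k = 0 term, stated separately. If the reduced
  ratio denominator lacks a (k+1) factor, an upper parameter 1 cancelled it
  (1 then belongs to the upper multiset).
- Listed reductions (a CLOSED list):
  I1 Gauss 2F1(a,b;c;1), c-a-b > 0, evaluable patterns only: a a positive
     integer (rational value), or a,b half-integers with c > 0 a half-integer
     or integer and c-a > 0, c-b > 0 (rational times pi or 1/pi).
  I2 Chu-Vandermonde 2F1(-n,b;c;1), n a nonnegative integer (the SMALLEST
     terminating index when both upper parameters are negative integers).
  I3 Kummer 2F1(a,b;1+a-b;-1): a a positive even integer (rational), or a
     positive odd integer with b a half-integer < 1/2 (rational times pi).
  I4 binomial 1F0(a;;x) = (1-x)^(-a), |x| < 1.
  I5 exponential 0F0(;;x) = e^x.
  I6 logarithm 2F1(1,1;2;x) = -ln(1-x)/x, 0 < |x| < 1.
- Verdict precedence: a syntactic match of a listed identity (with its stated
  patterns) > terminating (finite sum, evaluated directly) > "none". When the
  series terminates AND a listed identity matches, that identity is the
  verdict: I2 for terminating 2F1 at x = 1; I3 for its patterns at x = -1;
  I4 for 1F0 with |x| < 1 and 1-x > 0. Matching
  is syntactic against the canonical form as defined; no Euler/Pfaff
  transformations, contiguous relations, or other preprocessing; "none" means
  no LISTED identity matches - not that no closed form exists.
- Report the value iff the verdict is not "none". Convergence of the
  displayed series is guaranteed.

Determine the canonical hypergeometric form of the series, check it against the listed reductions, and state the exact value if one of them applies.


Canonical form: C = 4/5 times 2F1 with upper {-1/2, 5/2}, lower {13/2}, x = 1. Verdict: the half-integer Gauss pattern (I1) applies (x = 1; upper {-1/2, 5/2} half-integers, c = 13/2 in the evaluable pattern). Exact value: (1617/8192) * pi.

Structural cue: with t_0 = 4/5, the product of the first k integers (C = 4/5) is k!.
Adjacent-term ratio: r(k) = 1 * (k-1/2) (k+5/2) / [(k+13/2) (k+1)] - poly over poly, x = 1 from leading terms; C = 4/5 at k = 0.


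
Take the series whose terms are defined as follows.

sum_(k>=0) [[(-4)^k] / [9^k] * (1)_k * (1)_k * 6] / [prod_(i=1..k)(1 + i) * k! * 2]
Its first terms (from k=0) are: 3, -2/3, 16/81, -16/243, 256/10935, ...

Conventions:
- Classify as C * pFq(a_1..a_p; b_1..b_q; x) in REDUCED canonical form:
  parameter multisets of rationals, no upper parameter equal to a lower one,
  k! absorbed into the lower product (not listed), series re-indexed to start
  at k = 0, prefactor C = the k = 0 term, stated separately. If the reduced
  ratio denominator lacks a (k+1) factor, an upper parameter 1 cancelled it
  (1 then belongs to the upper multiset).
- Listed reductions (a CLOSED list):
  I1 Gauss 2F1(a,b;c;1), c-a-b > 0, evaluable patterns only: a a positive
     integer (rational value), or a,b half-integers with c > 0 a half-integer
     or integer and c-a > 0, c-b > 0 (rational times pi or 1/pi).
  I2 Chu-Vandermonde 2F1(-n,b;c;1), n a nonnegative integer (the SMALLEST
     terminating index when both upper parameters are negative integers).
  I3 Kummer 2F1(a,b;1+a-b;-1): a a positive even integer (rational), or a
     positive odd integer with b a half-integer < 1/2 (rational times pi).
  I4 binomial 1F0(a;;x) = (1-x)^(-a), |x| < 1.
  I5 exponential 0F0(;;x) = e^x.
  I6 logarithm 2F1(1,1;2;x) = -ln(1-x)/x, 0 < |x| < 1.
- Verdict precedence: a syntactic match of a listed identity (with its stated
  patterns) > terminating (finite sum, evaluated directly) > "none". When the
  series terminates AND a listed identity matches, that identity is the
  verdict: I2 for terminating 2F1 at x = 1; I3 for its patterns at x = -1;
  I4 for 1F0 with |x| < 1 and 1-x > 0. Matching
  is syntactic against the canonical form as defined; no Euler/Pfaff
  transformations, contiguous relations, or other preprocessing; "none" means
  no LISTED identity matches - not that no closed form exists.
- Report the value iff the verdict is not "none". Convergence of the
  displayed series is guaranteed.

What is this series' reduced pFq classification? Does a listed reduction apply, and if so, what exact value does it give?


At argument -4/9: a 2F1 with upper {1, 1}, lower {2}, scaled by C = 3. Verdict: this is logarithm (I6) (the logarithm: parameters (1,1;2), x = -4/9). Value: (27/4) * ln(13/9).

Key step: x = (-4/9) and the lower running product (C = 3, x = -4/9) is a rising factorial.
Adjacent-term ratio: r(k) = (-4/9) * (k+1) (k+1) / [(k+2) (k+1)] - rational in k, leading ratio (-4/9); with t_0 = 3, classification follows.


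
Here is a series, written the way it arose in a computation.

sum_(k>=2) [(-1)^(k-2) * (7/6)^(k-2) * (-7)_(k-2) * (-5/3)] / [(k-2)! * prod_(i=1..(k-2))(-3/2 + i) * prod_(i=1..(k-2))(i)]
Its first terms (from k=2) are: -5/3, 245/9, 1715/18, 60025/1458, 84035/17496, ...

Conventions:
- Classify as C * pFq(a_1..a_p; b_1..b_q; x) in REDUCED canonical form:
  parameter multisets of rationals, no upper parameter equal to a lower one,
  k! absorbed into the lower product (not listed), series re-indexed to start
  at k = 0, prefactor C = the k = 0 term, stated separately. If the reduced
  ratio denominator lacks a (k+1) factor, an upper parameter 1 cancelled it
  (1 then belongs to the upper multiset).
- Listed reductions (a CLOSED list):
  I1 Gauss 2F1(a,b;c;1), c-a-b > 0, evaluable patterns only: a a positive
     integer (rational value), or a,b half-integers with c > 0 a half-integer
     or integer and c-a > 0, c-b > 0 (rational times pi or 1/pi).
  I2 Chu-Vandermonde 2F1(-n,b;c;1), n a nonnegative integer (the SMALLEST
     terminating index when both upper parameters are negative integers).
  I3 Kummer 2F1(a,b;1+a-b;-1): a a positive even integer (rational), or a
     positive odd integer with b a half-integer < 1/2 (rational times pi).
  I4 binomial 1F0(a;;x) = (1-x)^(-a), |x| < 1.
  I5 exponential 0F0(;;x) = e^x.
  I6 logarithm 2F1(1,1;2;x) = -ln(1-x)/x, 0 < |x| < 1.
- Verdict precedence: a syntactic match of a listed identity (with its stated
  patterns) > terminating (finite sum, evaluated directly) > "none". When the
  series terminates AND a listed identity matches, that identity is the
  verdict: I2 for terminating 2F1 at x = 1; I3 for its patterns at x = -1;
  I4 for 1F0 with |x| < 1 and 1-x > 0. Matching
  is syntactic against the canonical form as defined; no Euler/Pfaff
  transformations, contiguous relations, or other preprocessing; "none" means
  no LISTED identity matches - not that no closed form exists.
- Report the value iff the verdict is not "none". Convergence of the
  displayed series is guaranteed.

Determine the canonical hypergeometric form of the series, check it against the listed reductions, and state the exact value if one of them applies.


Classification (C = -5/3): 1F2 with upper {-7}, lower {-1/2, 1}, argument x = -7/6. Verdict: terminating. (-7)_k vanishes past k = 7, leaving a 8-term sum, computed directly. Exact value: 11715137627/70150212.

First insight: from the first term -5/3: the lower running product (C = -5/3) is a rising factorial.
Consecutive-term ratio: r(k) = (-7/6) * (k-7) / [(k-1/2) (k+1) (k+1)] - rational in k, leading ratio (-7/6); with t_0 = -5/3, classification follows.


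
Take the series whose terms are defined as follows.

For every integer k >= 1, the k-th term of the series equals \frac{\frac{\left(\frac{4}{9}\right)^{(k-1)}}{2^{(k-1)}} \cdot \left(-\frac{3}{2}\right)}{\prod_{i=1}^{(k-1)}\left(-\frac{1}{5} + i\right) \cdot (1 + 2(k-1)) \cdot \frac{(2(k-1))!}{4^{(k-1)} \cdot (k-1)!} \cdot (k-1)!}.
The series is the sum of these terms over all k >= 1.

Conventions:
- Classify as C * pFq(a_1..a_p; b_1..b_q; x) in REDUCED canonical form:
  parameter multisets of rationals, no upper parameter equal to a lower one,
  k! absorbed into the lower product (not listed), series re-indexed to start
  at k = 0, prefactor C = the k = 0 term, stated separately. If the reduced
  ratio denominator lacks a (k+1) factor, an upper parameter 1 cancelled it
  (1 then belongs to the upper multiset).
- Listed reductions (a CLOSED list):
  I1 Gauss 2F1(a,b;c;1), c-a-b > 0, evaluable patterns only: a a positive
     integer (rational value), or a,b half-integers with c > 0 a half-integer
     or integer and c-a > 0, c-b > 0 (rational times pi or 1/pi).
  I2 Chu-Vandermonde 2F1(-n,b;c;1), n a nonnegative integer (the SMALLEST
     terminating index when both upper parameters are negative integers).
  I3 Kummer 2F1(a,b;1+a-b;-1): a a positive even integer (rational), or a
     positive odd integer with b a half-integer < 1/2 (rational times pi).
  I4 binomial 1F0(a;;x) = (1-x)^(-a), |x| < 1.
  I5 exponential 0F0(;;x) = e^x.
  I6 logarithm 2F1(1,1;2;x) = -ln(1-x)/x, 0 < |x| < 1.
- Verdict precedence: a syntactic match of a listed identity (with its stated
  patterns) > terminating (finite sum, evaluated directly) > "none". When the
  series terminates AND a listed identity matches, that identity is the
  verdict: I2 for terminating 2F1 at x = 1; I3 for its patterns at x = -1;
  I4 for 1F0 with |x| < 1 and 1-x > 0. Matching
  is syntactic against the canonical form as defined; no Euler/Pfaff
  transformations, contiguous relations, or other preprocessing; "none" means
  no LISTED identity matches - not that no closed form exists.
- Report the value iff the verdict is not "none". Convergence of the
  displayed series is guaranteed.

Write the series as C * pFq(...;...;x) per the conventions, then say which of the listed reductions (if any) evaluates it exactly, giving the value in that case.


Prefactor -\frac{3}{2}, argument \frac{2}{9}: 0F2 with upper {-} over lower {\frac{4}{5}, \frac{3}{2}}. Verdict: none. No listed pattern accepts 0F2(-; \frac{4}{5}, \frac{3}{2}; \frac{2}{9}).

Structural cue: t_0 = -\frac{3}{2} here, and the lower (2k+1) factor (C = -3/2, x = 2/9) shifts a half-integer Pochhammer.
Consecutive-term ratio: r(k) = \frac{2}{9} * 1 / [(k+\frac{4}{5}) (k+\frac{3}{2}) (k+1)] ; factor over Q: parameters, x = \frac{2}{9}, and C = -\frac{3}{2}.


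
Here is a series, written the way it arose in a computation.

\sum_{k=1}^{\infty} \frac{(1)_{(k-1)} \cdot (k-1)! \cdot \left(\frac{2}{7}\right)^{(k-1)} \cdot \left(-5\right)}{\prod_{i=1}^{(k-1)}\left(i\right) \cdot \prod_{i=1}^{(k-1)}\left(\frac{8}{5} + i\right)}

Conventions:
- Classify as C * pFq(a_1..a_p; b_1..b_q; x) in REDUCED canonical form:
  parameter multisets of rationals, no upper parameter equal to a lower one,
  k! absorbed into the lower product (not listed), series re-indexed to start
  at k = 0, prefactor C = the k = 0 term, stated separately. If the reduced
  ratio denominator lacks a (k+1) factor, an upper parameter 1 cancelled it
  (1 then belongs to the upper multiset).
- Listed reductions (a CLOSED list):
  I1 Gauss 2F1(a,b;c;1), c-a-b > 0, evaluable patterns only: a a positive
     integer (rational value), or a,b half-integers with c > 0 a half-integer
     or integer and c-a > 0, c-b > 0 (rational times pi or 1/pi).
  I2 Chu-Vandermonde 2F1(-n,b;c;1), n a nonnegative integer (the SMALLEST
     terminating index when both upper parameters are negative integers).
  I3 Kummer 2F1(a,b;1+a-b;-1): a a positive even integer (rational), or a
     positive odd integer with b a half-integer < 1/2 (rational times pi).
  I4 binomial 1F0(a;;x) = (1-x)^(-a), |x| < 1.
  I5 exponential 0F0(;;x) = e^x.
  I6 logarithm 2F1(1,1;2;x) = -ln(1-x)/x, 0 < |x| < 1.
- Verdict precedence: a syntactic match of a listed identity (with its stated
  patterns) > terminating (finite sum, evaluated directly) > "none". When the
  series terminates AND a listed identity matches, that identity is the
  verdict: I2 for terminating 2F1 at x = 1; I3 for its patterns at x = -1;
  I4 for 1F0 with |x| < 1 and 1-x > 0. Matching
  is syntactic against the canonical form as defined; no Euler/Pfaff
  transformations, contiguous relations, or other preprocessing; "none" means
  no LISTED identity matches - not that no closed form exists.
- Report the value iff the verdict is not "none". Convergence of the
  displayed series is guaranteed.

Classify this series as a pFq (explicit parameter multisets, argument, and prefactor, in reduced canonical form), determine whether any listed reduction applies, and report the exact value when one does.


Structural cue: x = \frac{2}{7} and the factorial ratio (prefactor -5) (k+a-1)!/(a-1)! is a rising factorial (a)_k.
Adjacent-term ratio: r(k) = \frac{2}{7} * (k+1) (k+1) / [(k+\frac{13}{5}) (k+1)] - poly over poly, x = \frac{2}{7} from leading terms; C = -5 at k = 0.

Canonical form: C = -5 times 2F1 with upper {1, 1}, lower {\frac{13}{5}}, x = \frac{2}{7}. Verdict: none. Every listed pattern misses the 2F1 form at \frac{2}{7}, upper {1, 1}.


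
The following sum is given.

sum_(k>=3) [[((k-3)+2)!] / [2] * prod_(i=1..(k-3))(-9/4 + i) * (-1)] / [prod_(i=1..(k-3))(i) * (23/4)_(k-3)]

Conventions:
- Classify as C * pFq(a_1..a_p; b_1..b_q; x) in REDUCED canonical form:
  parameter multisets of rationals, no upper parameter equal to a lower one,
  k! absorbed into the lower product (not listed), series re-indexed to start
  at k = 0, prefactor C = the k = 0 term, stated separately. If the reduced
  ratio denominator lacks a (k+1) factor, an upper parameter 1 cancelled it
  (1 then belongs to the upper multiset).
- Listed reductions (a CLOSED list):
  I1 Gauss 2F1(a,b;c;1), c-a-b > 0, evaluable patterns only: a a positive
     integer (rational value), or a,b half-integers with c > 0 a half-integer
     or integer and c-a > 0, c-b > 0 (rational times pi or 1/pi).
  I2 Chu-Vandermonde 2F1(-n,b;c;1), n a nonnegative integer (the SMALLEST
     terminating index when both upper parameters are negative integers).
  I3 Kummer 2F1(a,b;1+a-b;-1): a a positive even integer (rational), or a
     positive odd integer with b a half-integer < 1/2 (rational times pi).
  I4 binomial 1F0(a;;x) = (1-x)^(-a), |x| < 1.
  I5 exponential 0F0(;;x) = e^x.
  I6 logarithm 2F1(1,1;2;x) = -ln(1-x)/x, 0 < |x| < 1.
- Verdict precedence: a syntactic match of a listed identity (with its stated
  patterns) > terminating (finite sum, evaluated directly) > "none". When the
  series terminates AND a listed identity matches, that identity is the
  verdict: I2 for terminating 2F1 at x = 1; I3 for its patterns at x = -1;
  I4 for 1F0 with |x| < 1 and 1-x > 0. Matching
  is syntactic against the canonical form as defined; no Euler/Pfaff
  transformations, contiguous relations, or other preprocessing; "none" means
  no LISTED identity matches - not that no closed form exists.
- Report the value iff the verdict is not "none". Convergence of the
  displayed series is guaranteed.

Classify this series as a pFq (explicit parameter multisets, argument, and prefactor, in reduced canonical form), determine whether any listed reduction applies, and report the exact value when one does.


Canonical form: C = -1 times 2F1 with upper {-5/4, 3}, lower {23/4}, x = 1. Verdict (x = 1): Gauss (I1, integer-parameter pattern) applies (x = 1: the Gamma ratio telescopes since c-a-b = 4 > 0 and a = 3 in Z>0). Exact value: -209/512.

The tell: with t_0 = -1, the factorial ratio (C = -1, x = 1) (k+a-1)!/(a-1)! is a rising factorial (a)_k.
Term ratio: r(k) = 1 * (k-5/4) (k+3) / [(k+23/4) (k+1)] - rational; roots negated = parameters, x = 1, C = -1.


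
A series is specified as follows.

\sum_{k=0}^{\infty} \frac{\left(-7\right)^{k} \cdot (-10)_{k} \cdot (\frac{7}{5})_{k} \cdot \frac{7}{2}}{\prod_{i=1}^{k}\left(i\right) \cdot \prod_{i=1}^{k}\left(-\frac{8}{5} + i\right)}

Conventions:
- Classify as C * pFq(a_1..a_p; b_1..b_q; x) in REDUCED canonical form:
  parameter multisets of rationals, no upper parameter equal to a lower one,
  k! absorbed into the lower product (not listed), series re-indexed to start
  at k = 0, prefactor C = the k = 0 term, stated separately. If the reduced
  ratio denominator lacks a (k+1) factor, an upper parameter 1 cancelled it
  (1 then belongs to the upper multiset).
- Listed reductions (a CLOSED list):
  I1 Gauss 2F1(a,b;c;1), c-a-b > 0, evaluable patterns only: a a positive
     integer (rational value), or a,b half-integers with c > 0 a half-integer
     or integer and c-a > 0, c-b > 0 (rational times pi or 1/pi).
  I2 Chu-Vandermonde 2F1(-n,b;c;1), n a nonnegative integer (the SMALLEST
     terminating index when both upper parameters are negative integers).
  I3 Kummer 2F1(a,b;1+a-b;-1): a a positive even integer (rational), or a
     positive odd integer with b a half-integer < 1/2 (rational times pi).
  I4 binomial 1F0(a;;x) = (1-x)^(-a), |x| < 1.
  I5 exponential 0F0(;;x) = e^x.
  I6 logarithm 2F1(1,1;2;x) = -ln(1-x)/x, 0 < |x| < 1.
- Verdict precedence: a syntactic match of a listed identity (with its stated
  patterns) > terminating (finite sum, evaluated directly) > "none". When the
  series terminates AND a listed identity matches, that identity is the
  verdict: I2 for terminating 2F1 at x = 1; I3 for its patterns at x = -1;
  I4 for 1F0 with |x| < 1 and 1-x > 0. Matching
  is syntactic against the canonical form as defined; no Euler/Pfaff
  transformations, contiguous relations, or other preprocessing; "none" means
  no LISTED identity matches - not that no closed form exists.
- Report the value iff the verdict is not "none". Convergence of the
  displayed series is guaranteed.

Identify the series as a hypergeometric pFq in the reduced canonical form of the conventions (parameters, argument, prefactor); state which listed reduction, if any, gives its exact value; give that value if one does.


x = -7 here; the reduced form reads 2F1, upper {-10, \frac{7}{5}}, lower {-\frac{3}{5}}, C = \frac{7}{2}. Verdict: terminating - no listed pattern fits, but -10 in the upper list cuts the series at k = 10; direct evaluation. Exact value: -\frac{3554513256448}{3}.

The tell: x = -7 and the lower running product (C = 7/2) is a rising factorial.
Ratio: r(k) = -7 * (k-10) (k+\frac{7}{5}) / [(k-\frac{3}{5}) (k+1)] - poly over poly, x = -7 from leading terms; C = \frac{7}{2} at k = 0.


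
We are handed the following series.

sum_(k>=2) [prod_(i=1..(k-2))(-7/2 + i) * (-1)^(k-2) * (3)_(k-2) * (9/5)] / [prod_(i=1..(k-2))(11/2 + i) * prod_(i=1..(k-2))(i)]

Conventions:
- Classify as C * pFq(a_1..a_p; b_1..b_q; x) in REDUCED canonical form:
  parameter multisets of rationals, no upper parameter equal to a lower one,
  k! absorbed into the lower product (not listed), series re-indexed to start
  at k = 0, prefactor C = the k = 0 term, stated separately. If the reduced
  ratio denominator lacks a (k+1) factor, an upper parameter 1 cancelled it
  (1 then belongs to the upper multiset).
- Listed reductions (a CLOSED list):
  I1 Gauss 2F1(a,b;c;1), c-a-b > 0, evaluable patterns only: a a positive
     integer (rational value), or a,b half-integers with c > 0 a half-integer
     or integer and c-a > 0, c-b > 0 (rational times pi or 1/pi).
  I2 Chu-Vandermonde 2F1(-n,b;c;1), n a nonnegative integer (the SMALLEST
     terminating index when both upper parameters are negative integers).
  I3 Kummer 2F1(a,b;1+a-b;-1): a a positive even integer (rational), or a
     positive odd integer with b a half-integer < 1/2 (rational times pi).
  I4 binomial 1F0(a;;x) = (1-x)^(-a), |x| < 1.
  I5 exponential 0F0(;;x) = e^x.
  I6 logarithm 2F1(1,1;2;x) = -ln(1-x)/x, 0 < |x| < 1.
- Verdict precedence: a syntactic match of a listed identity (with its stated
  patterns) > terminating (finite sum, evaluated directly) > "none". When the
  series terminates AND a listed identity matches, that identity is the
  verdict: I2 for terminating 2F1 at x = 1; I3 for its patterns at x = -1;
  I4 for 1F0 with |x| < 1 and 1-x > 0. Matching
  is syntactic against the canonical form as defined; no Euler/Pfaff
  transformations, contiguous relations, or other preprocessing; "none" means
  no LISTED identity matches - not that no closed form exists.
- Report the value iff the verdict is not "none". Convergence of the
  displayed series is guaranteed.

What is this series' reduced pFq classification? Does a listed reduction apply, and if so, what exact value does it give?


Key observation: x = (-1) and the lower running product (prefactor 9/5) is a rising factorial.
Ratio: r(k) = (-1) * (k-5/2) (k+3) / [(k+13/2) (k+1)] - rational in k. x = (-1); t_0 = 9/5; negate the roots.

This is 9/5 * 2F1(-5/2, 3; 13/2; -1) in reduced canonical form. Verdict: the Kummer evaluation I3 applies (x = -1; c = 13/2 equals 1+a-b for upper {-5/2, 3}: listed pattern). Hence: (6237/4096) * pi.


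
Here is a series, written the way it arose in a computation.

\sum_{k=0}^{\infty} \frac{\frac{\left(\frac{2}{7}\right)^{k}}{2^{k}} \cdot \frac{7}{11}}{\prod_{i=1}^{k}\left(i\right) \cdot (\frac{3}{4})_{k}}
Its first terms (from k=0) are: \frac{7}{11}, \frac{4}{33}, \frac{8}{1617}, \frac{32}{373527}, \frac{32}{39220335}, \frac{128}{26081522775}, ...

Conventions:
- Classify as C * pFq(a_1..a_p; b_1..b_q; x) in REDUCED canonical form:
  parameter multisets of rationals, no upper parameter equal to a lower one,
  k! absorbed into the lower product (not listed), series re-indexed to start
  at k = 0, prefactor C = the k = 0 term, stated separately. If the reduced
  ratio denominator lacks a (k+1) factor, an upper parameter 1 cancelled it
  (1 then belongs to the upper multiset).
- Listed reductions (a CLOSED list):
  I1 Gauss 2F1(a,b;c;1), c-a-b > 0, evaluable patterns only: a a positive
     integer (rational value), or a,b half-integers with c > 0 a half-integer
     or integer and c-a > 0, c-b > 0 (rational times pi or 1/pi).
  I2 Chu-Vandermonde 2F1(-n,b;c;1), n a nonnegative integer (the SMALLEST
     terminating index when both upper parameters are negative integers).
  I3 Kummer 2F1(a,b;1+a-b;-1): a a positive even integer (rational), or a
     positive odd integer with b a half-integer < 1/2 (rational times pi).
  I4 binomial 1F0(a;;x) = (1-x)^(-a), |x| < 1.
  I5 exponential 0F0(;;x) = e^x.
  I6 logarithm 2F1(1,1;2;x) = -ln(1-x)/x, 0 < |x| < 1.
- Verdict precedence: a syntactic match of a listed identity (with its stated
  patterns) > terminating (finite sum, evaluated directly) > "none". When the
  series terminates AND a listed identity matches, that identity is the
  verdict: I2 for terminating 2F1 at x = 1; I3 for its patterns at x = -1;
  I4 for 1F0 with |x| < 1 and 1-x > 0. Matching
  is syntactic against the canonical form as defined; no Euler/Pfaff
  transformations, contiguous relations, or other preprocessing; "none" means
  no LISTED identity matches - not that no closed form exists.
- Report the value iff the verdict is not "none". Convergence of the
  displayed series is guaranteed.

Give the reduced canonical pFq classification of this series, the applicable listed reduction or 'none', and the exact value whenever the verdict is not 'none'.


Canonical form: C = \frac{7}{11} times 0F1 with upper {-}, lower {\frac{3}{4}}, x = \frac{1}{7}. Verdict: none. A 0F1 with upper {-} fits none of I1-I6 at x = \frac{1}{7}; the sum runs forever.

Key observation: x = \frac{1}{7} and the product of the first k integers (prefactor 7/11) is k!.
Consecutive-term ratio: r(k) = \frac{1}{7} * 1 / [(k+\frac{3}{4}) (k+1)] - poly over poly, x = \frac{1}{7} from leading terms; C = \frac{7}{11} at k = 0.


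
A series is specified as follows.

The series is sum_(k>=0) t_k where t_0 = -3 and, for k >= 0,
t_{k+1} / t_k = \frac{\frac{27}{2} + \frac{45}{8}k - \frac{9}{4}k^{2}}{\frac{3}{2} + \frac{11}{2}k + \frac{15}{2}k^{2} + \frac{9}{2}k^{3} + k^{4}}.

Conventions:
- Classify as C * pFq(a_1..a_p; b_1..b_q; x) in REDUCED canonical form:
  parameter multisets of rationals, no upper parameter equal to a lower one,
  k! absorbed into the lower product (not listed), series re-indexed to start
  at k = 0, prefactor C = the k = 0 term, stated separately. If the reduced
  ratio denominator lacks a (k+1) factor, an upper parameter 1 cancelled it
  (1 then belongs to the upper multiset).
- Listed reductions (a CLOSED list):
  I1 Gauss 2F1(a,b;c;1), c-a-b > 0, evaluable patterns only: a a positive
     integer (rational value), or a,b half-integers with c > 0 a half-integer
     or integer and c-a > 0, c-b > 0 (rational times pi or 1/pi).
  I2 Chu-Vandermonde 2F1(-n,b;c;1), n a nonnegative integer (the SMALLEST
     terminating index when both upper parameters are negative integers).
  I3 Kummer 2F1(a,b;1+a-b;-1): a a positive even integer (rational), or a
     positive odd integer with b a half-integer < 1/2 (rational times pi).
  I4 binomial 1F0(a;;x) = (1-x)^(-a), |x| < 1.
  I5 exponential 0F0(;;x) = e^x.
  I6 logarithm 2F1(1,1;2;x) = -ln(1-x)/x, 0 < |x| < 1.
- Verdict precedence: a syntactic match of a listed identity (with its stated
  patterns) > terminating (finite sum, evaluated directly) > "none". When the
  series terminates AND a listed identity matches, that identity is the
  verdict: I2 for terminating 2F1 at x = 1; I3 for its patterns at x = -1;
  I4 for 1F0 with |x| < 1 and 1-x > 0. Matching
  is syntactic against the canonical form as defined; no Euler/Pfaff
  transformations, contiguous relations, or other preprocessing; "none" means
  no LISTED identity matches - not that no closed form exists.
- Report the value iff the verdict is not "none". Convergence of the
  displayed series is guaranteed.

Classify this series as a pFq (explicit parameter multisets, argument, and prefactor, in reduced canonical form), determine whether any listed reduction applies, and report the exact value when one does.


Prefactor -3, argument -\frac{9}{4}: 1F2 with upper {-4} over lower {1, 1}. Verdict: terminating (-4 upstairs). 5 nonzero terms in all; added directly. Hence: -\frac{929163}{16384}.

Key observation: x = -\frac{9}{4} and cancel k + 3/2 from the displayed ratio first; then C = -3.
Term ratio: r(k) = -\frac{9}{4} * (k-4) / [(k+1) (k+1) (k+1)] - rational; roots negated = parameters, x = -\frac{9}{4}, C = -3.


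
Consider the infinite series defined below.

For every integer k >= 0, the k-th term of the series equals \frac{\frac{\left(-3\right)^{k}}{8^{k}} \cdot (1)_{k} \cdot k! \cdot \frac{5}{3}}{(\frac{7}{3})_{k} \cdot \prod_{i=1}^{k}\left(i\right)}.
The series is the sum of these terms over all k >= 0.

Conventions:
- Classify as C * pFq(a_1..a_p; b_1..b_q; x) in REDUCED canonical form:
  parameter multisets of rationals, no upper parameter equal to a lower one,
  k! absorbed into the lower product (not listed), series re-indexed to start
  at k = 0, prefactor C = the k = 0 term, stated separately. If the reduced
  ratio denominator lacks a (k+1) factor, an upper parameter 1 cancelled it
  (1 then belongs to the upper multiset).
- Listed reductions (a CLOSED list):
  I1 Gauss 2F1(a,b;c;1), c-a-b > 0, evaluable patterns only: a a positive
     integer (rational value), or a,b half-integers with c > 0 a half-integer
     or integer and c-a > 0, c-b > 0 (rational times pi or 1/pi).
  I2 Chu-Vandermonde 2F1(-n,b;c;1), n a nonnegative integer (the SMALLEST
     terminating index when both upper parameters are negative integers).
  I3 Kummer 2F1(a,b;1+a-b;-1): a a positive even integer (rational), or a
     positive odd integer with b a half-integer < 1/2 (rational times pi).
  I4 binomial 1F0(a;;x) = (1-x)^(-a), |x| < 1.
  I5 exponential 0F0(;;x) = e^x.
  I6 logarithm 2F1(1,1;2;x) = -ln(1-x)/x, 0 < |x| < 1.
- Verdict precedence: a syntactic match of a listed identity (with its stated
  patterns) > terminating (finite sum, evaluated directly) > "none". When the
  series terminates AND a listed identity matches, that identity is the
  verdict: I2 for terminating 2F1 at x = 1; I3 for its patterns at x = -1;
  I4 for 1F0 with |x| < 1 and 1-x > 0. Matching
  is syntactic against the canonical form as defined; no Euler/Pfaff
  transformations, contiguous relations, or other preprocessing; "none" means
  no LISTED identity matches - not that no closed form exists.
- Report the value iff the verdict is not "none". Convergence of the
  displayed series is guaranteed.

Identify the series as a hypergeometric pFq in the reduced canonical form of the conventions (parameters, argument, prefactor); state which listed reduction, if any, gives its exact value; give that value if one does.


This is \frac{5}{3} * 2F1(1, 1; \frac{7}{3}; -\frac{3}{8}) in reduced canonical form. Verdict: none. A 2F1 with upper {1, 1} fits none of I1-I6 at x = -\frac{3}{8}; the sum runs forever.

First insight: with t_0 = \frac{5}{3}, the factorial ratio (C = 5/3) (k+a-1)!/(a-1)! is a rising factorial (a)_k.
Consecutive-term ratio: r(k) = -\frac{3}{8} * (k+1) (k+1) / [(k+\frac{7}{3}) (k+1)] ; factor over Q: parameters, x = -\frac{3}{8}, and C = \frac{5}{3}.
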